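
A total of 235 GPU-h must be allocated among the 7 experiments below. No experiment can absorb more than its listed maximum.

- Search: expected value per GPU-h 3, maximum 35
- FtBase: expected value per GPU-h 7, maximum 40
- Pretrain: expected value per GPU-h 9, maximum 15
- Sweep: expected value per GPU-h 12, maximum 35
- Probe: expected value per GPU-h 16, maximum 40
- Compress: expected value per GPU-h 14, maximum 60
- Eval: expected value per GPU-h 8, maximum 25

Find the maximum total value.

2575

Rank by expected value per GPU-h: Probe 16 > Compress 14 > Sweep 12 > Pretrain 9 > Eval 8 > FtBase 7 > Search 3.
Probe takes 40 to reach its cap of 40 — 195 left.
Give Compress 60 to hit its cap of 60 — 135 left.
Sweep: +35 to 35 (cap) — 100 left.
Give Pretrain 15 to hit its cap of 15 — 85 left.
Give Eval 25 to hit its cap of 25 — 60 left.
FtBase: +40 to 40 (cap) — 20 left.
Search: +20 (room for 35) → 20. Pool exhausted.
Total = 3×20 + 7×40 + 9×15 + 12×35 + 16×40 + 14×60 + 8×25 = 2575.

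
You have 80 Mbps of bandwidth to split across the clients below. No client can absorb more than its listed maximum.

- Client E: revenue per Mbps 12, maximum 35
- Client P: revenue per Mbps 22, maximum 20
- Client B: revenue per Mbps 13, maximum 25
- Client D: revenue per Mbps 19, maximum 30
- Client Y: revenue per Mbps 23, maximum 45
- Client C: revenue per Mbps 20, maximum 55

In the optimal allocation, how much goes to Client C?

Rank by revenue per Mbps: Client Y 23 > Client P 22 > Client C 20 > Client D 19 > Client B 13 > Client E 12.
Give Client Y 45 to hit its cap of 45 → 35 left.
Client P takes 20 to reach its cap of 20 → 15 left.
Client C: +15 (room for 55) → 15. Pool exhausted.

15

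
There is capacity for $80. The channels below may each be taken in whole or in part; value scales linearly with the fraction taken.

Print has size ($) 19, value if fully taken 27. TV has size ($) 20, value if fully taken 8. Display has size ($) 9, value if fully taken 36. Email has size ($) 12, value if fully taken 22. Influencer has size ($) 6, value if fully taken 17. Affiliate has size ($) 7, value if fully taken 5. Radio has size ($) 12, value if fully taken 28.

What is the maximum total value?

Rank by value-to-size ratio: Display 36/9≈4, Influencer 17/6≈2.83, Radio 28/12≈2.33, Email 22/12≈1.83, Print 27/19≈1.42, Affiliate 5/7≈0.714, TV 8/20≈0.4.
All 9 $ of Display fit (value 36) ; 71 remain.
All 6 $ of Influencer fit (value 17) ; 65 remain.
All 12 $ of Radio fit (value 28) ; 53 remain.
Email: take in full, 12 $ for value 22 ; 41 left.
All 19 $ of Print fit (value 27) ; 22 remain.
Take all of Affiliate (7 $, value 5) ; 15 $ left.
15 $ left: a 15/20 share of TV gives 8×15/20 = 6.
Total value = 141.

141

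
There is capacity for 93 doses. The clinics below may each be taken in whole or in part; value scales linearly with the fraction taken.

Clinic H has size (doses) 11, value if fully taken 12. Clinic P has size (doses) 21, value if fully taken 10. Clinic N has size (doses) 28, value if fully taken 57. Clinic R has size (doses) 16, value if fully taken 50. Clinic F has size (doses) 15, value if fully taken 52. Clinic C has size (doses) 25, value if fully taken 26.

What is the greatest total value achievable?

Sort by value density: Clinic F 52/15≈3.47, Clinic R 50/16≈3.12, Clinic N 57/28≈2.04, Clinic H 12/11≈1.09, Clinic C 26/25≈1.04, Clinic P 10/21≈0.476.
Clinic F: take in full, 15 doses for value 52 ; 78 left.
Take all of Clinic R (16 doses, value 50) ; 62 doses left.
All 28 doses of Clinic N fit (value 57) ; 34 remain.
Clinic H: take in full, 11 doses for value 12 ; 23 left.
23 doses left: a 23/25 share of Clinic C gives 26×23/25 = 23.92.
Total value = 194.92.

194.92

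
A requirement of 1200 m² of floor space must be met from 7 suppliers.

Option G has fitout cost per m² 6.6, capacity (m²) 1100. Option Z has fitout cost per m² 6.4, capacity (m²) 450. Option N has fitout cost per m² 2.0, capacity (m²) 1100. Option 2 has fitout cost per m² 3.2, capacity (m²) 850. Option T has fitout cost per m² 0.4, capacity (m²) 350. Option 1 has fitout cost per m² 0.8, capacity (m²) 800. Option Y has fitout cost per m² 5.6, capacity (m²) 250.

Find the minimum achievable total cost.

880

Use suppliers in increasing cost order.
Option T (0.4): use full 350 ; 850 m² to go.
Take 800 from Option 1 at 0.8 ; need 50 more.
Option N at 2.0: take 50 of its 1100 ; requirement met.
Option 2, Option Y, Option Z, Option G: unused.
Cost = 350×0.4 + 800×0.8 + 50×2.0 = 880.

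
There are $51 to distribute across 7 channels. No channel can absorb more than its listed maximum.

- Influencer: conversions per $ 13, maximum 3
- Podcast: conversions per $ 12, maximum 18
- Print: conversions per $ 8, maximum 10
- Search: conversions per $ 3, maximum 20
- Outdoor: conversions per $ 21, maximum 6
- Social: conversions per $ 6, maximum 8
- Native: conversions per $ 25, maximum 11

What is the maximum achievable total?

754

Order the channels by conversions per $: Native 25 > Outdoor 21 > Influencer 13 > Podcast 12 > Print 8 > Social 6 > Search 3.
Native: +11 to 11 (cap) — 40 left.
Outdoor: +6 to 6 (cap) — 34 left.
Influencer: +3 to 3 (cap) — 31 left.
Podcast: +18 to 18 (cap) — 13 left.
Print: +10 to 10 (cap) — 3 left.
Social has room for 8 but only 3 remain, so it gets 3.
Total = 13×3 + 12×18 + 8×10 + 21×6 + 6×3 + 25×11 = 754.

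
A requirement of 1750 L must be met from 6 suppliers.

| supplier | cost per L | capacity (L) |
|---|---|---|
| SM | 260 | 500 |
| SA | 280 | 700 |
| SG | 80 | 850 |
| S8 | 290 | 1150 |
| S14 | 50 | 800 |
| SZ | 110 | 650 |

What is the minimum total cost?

Use suppliers in increasing cost order.
Take 800 from S14 at 50 ; need 950 more.
Take 850 from SG at 80 ; need 100 more.
Take 100 from SZ at 110 to finish.
SM, SA, S8: unused.
Cost = 800×50 + 850×80 + 100×110 = 119000.

119000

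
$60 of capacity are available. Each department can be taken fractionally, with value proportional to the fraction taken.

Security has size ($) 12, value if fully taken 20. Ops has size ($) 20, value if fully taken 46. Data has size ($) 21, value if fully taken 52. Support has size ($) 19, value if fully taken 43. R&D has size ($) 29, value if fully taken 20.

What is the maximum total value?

Sort by value density: Data 52/21≈2.48, Ops 46/20≈2.3, Support 43/19≈2.26, Security 20/12≈1.67, R&D 20/29≈0.69.
Take all of Data (21 $, value 52) → 39 $ left.
Ops: take in full, 20 $ for value 46 → 19 left.
All 19 $ of Support fit (value 43) → 0 remain.
Total value = 141.

141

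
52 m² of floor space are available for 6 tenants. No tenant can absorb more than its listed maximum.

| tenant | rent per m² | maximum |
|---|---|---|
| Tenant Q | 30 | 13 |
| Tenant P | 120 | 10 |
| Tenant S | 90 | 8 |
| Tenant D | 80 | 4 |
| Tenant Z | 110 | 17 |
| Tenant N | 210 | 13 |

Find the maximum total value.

6840

Highest rent per m² first: Tenant N 210 > Tenant P 120 > Tenant Z 110 > Tenant S 90 > Tenant D 80 > Tenant Q 30.
Give Tenant N 13 to hit its cap of 13 — 39 left.
Give Tenant P 10 to hit its cap of 10 — 29 left.
Tenant Z takes 17 to reach its cap of 17 — 12 left.
Tenant S: +8 to 8 (cap) — 4 left.
Tenant D takes 4 to reach its cap of 4 — 0 left.
Total = 120×10 + 90×8 + 80×4 + 110×17 + 210×13 = 6840.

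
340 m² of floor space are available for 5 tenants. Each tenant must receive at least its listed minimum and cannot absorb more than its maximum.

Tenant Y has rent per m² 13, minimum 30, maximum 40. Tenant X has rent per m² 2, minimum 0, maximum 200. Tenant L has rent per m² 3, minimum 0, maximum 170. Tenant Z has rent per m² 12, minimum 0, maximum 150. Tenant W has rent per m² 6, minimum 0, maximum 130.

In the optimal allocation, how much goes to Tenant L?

20

Meeting every minimum uses 30+0+0+0+0 = 30 m², leaving 310.
Highest rent per m² first: Tenant Y 13 > Tenant Z 12 > Tenant W 6 > Tenant L 3 > Tenant X 2.
Give Tenant Y 10 more to hit its cap of 40 ; 300 left.
Tenant Z takes 150 more to reach its cap of 150 ; 150 left.
Tenant W takes 130 more to reach its cap of 130 ; 20 left.
Tenant L has room for 170 more but only 20 remain, so it gets 20.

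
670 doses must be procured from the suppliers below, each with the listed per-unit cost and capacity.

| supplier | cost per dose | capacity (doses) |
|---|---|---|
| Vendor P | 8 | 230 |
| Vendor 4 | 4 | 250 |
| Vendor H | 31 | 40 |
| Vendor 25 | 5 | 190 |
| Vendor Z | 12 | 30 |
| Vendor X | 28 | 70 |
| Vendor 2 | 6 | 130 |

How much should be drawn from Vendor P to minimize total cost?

Use suppliers in increasing cost order.
Take 250 from Vendor 4 at 4 — need 420 more.
Vendor 25 at 5: take all 190 doses — 230 still needed.
Vendor 2 (6): use full 130 — 100 doses to go.
Vendor P at 8: take 100 of its 230 — requirement met.
Vendor Z, Vendor X, Vendor H: unused.

100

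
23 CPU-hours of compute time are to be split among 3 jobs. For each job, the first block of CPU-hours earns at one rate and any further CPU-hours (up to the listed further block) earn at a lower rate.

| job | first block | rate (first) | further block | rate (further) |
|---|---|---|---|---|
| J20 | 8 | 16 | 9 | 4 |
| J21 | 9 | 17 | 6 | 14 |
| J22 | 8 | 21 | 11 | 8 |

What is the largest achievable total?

417

Rank every tier by rate: J22/tier1 21 > J21/tier1 17 > J20/tier1 16 > J21/tier2 14 > J22/tier2 8 > J20/tier2 4.
J22 tier1 at 21: fill all 8 → 15 left.
Fill J21 tier1 block (9 at 17) → 6 left.
6 remain; put them into J20 tier1 at 16.
Total = 21×8 + 17×9 + 16×6 = 417.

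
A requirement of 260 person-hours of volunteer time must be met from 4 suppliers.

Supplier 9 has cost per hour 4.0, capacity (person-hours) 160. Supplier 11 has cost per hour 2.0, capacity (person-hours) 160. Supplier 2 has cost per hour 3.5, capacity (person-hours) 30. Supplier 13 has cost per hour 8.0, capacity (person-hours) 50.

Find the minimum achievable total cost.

705

Use suppliers in increasing cost order.
Take 160 from Supplier 11 at 2.0 → need 100 more.
Take 30 from Supplier 2 at 3.5 → need 70 more.
Supplier 9 (4.0): take the remaining 70 → done.
Supplier 13: unused.
Cost = 160×2.0 + 30×3.5 + 70×4.0 = 705.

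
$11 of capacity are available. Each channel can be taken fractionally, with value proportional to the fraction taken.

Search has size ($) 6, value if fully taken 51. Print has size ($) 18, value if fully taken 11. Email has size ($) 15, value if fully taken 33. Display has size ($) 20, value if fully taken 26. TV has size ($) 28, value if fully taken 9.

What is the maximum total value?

62

Best value per unit of size first: Search 51/6≈8.5, Email 33/15≈2.2, Display 26/20≈1.3, Print 11/18≈0.611, TV 9/28≈0.321.
Take all of Search (6 $, value 51) ; 5 $ left.
Fill the last 5 $ with part of Email: 5/15 of it earns 11.
Total value = 62.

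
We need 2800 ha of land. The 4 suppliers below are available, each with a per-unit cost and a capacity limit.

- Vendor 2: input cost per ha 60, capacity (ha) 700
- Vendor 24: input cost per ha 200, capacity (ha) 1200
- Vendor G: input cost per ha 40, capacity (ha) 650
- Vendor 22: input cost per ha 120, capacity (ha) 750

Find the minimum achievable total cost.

298000

Use suppliers in increasing cost order.
Vendor G (40): use full 650 ; 2150 ha to go.
Vendor 2 at 60: take all 700 ha ; 1450 still needed.
Vendor 22 (120): use full 750 ; 700 ha to go.
Vendor 24 at 200: take 700 of its 1200 ; requirement met.
Cost = 650×40 + 700×60 + 750×120 + 700×200 = 298000.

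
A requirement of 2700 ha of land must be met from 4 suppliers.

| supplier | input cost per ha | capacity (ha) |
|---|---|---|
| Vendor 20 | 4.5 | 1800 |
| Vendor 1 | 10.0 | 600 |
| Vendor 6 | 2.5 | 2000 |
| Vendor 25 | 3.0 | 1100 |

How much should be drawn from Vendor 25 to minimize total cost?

700

Fill from the cheapest supplier first.
Vendor 6 at 2.5: take all 2000 ha → 700 still needed.
Vendor 25 at 3.0: take 700 of its 1100 → requirement met.
Vendor 20, Vendor 1: unused.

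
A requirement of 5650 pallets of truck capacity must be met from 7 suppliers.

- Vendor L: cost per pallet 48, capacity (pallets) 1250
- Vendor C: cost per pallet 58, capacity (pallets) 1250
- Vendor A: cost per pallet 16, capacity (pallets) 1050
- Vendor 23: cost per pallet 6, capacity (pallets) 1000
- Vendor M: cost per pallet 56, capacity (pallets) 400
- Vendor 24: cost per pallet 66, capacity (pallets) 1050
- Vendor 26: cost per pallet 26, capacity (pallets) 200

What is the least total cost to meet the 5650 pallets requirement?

Fill from the cheapest supplier first.
Take 1000 from Vendor 23 at 6 — need 4650 more.
Take 1050 from Vendor A at 16 — need 3600 more.
Vendor 26 at 26: take all 200 pallets — 3400 still needed.
Take 1250 from Vendor L at 48 — need 2150 more.
Take 400 from Vendor M at 56 — need 1750 more.
Vendor C at 58: take all 1250 pallets — 500 still needed.
Vendor 24 at 66: take 500 of its 1050 — requirement met.
Cost = 1000×6 + 1050×16 + 200×26 + 1250×48 + 400×56 + 1250×58 + 500×66 = 215900.

215900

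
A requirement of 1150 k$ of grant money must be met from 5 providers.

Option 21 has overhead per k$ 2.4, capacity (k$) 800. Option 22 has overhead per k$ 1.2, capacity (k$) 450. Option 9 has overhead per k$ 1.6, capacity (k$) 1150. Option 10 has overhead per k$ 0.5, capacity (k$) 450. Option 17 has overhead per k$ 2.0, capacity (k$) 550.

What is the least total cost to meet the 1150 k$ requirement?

Cheapest first:
Option 10 (0.5): use full 450 ; 700 k$ to go.
Option 22 (1.2): use full 450 ; 250 k$ to go.
Take 250 from Option 9 at 1.6 to finish.
Option 17, Option 21: unused.
Cost = 450×0.5 + 450×1.2 + 250×1.6 = 1165.

1165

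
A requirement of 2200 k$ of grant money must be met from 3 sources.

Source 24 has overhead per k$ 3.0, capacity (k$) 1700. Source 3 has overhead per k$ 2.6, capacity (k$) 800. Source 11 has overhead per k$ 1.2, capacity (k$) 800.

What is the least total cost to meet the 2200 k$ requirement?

Use sources in increasing cost order.
Source 11 at 1.2: take all 800 k$ → 1400 still needed.
Source 3 at 2.6: take all 800 k$ → 600 still needed.
Take 600 from Source 24 at 3.0 to finish.
Cost = 800×1.2 + 800×2.6 + 600×3.0 = 4840.

4840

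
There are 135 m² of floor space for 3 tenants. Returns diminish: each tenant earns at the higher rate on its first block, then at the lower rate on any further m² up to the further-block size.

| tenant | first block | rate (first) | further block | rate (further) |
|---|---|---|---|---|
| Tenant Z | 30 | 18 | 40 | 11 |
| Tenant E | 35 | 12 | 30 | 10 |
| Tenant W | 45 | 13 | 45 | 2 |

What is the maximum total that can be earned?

1820

Treat each block as its own option and order by rate: Tenant Z/T1 18 > Tenant W/T1 13 > Tenant E/T1 12 > Tenant Z/T2 11 > Tenant E/T2 10 > Tenant W/T2 2.
Tenant Z/T1 (18): +30 → 105 left.
Tenant W/T1 (13): +45 → 60 left.
Fill Tenant E T1 block (35 at 12) → 25 left.
Tenant Z T2 at 11: only 25 left, fill 25.
Total = 18×30 + 13×45 + 12×35 + 11×25 = 1820.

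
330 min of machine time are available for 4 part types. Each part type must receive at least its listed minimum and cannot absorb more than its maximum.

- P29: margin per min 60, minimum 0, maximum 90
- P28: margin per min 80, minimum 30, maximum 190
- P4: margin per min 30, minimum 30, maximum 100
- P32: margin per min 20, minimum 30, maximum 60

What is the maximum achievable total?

Meeting every minimum uses 0+30+30+30 = 90 min, leaving 240.
Order the part types by margin per min: P28 80 > P29 60 > P4 30 > P32 20.
P28 takes 160 more to reach its cap of 190 ; 80 left.
P29: +80 (room for 90) → 80. Pool exhausted.
Total = 60×80 + 80×190 + 30×30 + 20×30 = 21500.

21500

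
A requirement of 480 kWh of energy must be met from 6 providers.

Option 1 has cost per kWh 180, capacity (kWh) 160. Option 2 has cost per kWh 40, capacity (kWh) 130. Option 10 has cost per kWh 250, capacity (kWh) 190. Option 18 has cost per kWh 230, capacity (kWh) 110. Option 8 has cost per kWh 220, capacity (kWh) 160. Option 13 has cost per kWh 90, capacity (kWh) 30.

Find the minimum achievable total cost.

71900

Fill from the cheapest provider first.
Option 2 at 40: take all 130 kWh — 350 still needed.
Option 13 at 90: take all 30 kWh — 320 still needed.
Take 160 from Option 1 at 180 — need 160 more.
Option 8 (220): use full 160 — 0 kWh to go.
Option 18, Option 10: unused.
Cost = 130×40 + 30×90 + 160×180 + 160×220 = 71900.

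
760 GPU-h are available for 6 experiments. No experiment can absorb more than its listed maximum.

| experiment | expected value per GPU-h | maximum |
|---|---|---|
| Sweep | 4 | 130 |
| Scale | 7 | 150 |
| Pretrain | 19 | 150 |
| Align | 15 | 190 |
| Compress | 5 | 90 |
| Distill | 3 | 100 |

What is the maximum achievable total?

Rank by expected value per GPU-h: Pretrain 19 > Align 15 > Scale 7 > Compress 5 > Sweep 4 > Distill 3.
Pretrain takes 150 to reach its cap of 150 — 610 left.
Align: +190 to 190 (cap) — 420 left.
Scale: +150 to 150 (cap) — 270 left.
Give Compress 90 to hit its cap of 90 — 180 left.
Sweep: +130 to 130 (cap) — 50 left.
Distill: +50 (room for 100) → 50. Pool exhausted.
Total = 4×130 + 7×150 + 19×150 + 15×190 + 5×90 + 3×50 = 7870.

7870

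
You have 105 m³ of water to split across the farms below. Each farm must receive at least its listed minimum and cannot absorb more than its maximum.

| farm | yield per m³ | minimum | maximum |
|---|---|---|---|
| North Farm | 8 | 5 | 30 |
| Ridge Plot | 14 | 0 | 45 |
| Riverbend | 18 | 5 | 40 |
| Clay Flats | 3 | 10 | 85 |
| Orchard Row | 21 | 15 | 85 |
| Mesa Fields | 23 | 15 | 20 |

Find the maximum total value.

Meeting every minimum uses 5+0+5+10+15+15 = 50 m³, leaving 55.
Order the farms by yield per m³: Mesa Fields 23 > Orchard Row 21 > Riverbend 18 > Ridge Plot 14 > North Farm 8 > Clay Flats 3.
Mesa Fields: +5 to 20 (cap) ; 50 left.
Orchard Row: +50 (room for 70) → 65. Pool exhausted.
Total = 8×5 + 18×5 + 3×10 + 21×65 + 23×20 = 1985.

1985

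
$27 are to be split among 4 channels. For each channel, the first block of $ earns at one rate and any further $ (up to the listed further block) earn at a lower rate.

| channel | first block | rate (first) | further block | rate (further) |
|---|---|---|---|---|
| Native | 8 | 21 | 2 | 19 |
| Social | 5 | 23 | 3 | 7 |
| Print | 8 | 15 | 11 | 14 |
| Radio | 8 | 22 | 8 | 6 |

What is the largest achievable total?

Treat each block as its own option and order by rate: Social/tier1 23 > Radio/tier1 22 > Native/tier1 21 > Native/tier2 19 > Print/tier1 15 > Print/tier2 14 > Social/tier2 7 > Radio/tier2 6.
Social/tier1 (23): +5 → 22 left.
Radio tier1 at 22: fill all 8 → 14 left.
Native/tier1 (21): +8 → 6 left.
Fill Native tier2 block (2 at 19) → 4 left.
4 remain; put them into Print tier1 at 15.
Total = 23×5 + 22×8 + 21×8 + 19×2 + 15×4 = 557.

557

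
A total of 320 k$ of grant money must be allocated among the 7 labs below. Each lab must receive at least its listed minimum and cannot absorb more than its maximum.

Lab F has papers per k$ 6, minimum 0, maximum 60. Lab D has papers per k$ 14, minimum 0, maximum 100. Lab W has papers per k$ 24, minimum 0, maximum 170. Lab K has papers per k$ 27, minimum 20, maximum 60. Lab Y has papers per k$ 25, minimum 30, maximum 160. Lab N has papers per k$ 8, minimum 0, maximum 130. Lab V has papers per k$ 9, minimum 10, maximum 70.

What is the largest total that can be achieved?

7870

Meeting every minimum uses 0+0+0+20+30+0+10 = 60 k$, leaving 260.
Order the labs by papers per k$: Lab K 27 > Lab Y 25 > Lab W 24 > Lab D 14 > Lab V 9 > Lab N 8 > Lab F 6.
Lab K: +40 to 60 (cap) — 220 left.
Give Lab Y 130 more to hit its cap of 160 — 90 left.
Lab W has room for 170 more but only 90 remain, so it gets 90.
Total = 24×90 + 27×60 + 25×160 + 9×10 = 7870.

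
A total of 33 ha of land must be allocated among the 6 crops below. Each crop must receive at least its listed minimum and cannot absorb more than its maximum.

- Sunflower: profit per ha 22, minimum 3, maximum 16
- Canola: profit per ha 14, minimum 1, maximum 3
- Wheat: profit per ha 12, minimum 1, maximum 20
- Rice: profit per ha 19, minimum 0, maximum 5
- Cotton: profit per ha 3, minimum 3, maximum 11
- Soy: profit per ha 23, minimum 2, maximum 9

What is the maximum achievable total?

651

Meeting every minimum uses 3+1+1+0+3+2 = 10 ha, leaving 23.
Highest profit per ha first: Soy 23 > Sunflower 22 > Rice 19 > Canola 14 > Wheat 12 > Cotton 3.
Soy: +7 to 9 (cap) ; 16 left.
Sunflower takes 13 more to reach its cap of 16 ; 3 left.
Rice has room for 5 more but only 3 remain, so it gets 3.
Total = 22×16 + 14×1 + 12×1 + 19×3 + 3×3 + 23×9 = 651.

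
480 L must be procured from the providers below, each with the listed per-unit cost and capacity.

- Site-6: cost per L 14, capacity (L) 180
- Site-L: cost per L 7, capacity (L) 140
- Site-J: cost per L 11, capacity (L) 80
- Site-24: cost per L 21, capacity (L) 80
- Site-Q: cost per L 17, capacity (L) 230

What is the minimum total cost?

5740

Cheapest first:
Take 140 from Site-L at 7 → need 340 more.
Site-J (11): use full 80 → 260 L to go.
Take 180 from Site-6 at 14 → need 80 more.
Take 80 from Site-Q at 17 to finish.
Site-24: unused.
Cost = 140×7 + 80×11 + 180×14 + 80×17 = 5740.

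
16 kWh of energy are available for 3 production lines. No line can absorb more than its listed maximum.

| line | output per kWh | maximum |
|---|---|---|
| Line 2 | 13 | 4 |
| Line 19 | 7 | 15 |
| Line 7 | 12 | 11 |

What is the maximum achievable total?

191

Rank by output per kWh: Line 2 13 > Line 7 12 > Line 19 7.
Line 2 takes 4 to reach its cap of 4 → 12 left.
Line 7 takes 11 to reach its cap of 11 → 1 left.
Only 1 left; Line 19 takes them to reach 1.
Total = 13×4 + 7×1 + 12×11 = 191.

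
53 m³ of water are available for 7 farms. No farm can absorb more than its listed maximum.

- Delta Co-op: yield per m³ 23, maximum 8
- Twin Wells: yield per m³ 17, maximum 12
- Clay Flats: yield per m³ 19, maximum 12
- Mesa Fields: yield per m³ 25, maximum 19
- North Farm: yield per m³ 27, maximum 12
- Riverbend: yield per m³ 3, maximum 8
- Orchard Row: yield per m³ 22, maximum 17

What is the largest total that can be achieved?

1291

Rank by yield per m³: North Farm 27 > Mesa Fields 25 > Delta Co-op 23 > Orchard Row 22 > Clay Flats 19 > Twin Wells 17 > Riverbend 3.
North Farm takes 12 to reach its cap of 12 ; 41 left.
Mesa Fields: +19 to 19 (cap) ; 22 left.
Give Delta Co-op 8 to hit its cap of 8 ; 14 left.
Orchard Row: +14 (room for 17) → 14. Pool exhausted.
Total = 23×8 + 25×19 + 27×12 + 22×14 = 1291.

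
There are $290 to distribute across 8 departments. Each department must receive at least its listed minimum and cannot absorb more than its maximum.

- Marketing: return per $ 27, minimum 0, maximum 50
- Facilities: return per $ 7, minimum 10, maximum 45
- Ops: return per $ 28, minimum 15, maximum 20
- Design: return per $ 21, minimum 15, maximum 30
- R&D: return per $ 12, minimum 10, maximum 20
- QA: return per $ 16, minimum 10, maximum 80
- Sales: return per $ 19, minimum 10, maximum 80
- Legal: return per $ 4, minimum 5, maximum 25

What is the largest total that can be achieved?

Meeting every minimum uses 0+10+15+15+10+10+10+5 = 75 $, leaving 215.
Order the departments by return per $: Ops 28 > Marketing 27 > Design 21 > Sales 19 > QA 16 > R&D 12 > Facilities 7 > Legal 4.
Give Ops 5 more to hit its cap of 20 — 210 left.
Marketing: +50 to 50 (cap) — 160 left.
Design takes 15 more to reach its cap of 30 — 145 left.
Sales: +70 to 80 (cap) — 75 left.
Give QA 70 more to hit its cap of 80 — 5 left.
R&D has room for 10 more but only 5 remain, so it gets 15.
Total = 27×50 + 7×10 + 28×20 + 21×30 + 12×15 + 16×80 + 19×80 + 4×5 = 5610.

5610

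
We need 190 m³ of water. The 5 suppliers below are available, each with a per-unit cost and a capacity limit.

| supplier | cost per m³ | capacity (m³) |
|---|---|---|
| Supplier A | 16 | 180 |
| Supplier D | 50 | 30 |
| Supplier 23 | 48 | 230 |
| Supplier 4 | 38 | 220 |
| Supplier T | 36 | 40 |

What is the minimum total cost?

3240

Fill from the cheapest supplier first.
Supplier A (16): use full 180 → 10 m³ to go.
Supplier T (36): take the remaining 10 → done.
Supplier 4, Supplier 23, Supplier D: unused.
Cost = 180×16 + 10×36 = 3240.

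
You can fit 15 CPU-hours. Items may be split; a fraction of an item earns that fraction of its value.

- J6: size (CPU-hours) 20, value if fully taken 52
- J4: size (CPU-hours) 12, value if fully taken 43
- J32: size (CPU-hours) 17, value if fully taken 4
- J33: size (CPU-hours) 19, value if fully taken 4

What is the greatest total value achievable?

50.8

Sort by value density: J4 43/12≈3.58, J6 52/20≈2.6, J32 4/17≈0.235, J33 4/19≈0.211.
J4: take in full, 12 CPU-hours for value 43 → 3 left.
3 CPU-hours left: a 3/20 share of J6 gives 52×3/20 = 7.8.
Total value = 50.8.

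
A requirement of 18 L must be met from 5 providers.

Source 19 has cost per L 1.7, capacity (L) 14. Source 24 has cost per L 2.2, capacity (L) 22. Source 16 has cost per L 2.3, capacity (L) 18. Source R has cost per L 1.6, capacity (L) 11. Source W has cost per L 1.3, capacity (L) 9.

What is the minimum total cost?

Use providers in increasing cost order.
Source W (1.3): use full 9 → 9 L to go.
Source R at 1.6: take 9 of its 11 → requirement met.
Source 19, Source 24, Source 16: unused.
Cost = 9×1.3 + 9×1.6 = 26.1.

26.1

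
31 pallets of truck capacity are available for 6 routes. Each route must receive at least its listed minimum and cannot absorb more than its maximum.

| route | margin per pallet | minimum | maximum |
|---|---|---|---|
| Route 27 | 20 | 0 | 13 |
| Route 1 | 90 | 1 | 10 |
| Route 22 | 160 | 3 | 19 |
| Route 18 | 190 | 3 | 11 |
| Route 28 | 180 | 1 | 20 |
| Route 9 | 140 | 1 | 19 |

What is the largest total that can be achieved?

5500

Meeting every minimum uses 0+1+3+3+1+1 = 9 pallets, leaving 22.
Rank by margin per pallet: Route 18 190 > Route 28 180 > Route 22 160 > Route 9 140 > Route 1 90 > Route 27 20.
Give Route 18 8 more to hit its cap of 11 → 14 left.
Route 28: +14 (room for 19) → 15. Pool exhausted.
Total = 90×1 + 160×3 + 190×11 + 180×15 + 140×1 = 5500.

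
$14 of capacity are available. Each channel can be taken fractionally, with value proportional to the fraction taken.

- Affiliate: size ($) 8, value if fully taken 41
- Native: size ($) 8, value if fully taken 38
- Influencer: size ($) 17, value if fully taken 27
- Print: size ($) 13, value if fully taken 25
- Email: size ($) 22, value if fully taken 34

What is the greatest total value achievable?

69.5

Sort by value density: Affiliate 41/8≈5.12, Native 38/8≈4.75, Print 25/13≈1.92, Influencer 27/17≈1.59, Email 34/22≈1.55.
Affiliate: take in full, 8 $ for value 41 ; 6 left.
6 $ left: a 6/8 share of Native gives 38×6/8 = 28.5.
Total value = 69.5.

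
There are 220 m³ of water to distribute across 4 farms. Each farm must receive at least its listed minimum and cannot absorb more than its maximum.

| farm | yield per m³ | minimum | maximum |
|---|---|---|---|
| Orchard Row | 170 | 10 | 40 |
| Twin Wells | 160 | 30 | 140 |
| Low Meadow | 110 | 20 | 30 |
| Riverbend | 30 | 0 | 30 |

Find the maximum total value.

32800

Meeting every minimum uses 10+30+20+0 = 60 m³, leaving 160.
Order the farms by yield per m³: Orchard Row 170 > Twin Wells 160 > Low Meadow 110 > Riverbend 30.
Give Orchard Row 30 more to hit its cap of 40 → 130 left.
Twin Wells takes 110 more to reach its cap of 140 → 20 left.
Low Meadow takes 10 more to reach its cap of 30 → 10 left.
Only 10 left; Riverbend takes them to reach 10.
Total = 170×40 + 160×140 + 110×30 + 30×10 = 32800.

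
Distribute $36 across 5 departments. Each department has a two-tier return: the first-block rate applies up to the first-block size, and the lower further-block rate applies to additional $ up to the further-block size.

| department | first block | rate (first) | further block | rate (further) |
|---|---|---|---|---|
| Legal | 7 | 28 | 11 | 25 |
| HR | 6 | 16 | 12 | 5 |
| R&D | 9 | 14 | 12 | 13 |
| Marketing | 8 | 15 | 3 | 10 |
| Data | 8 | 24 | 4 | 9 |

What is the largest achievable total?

819

Treat each block as its own option and order by rate: Legal/first 28 > Legal/second 25 > Data/first 24 > HR/first 16 > Marketing/first 15 > R&D/first 14 > R&D/second 13 > Marketing/second 10 > Data/second 9 > HR/second 5.
Fill Legal first block (7 at 28) → 29 left.
Legal/second (25): +11 → 18 left.
Data/first (24): +8 → 10 left.
Fill HR first block (6 at 16) → 4 left.
4 remain; put them into Marketing first at 15.
Total = 28×7 + 25×11 + 24×8 + 16×6 + 15×4 = 819.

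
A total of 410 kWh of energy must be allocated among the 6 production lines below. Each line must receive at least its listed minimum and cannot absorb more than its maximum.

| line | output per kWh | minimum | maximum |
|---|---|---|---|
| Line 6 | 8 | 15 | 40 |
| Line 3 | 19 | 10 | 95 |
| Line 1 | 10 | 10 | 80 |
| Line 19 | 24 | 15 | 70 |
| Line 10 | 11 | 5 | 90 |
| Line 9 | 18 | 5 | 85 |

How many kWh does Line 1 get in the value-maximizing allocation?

55

Meeting every minimum uses 15+10+10+15+5+5 = 60 kWh, leaving 350.
Highest output per kWh first: Line 19 24 > Line 3 19 > Line 9 18 > Line 10 11 > Line 1 10 > Line 6 8.
Line 19 takes 55 more to reach its cap of 70 ; 295 left.
Line 3 takes 85 more to reach its cap of 95 ; 210 left.
Give Line 9 80 more to hit its cap of 85 ; 130 left.
Line 10 takes 85 more to reach its cap of 90 ; 45 left.
Line 1 has room for 70 more but only 45 remain, so it gets 55.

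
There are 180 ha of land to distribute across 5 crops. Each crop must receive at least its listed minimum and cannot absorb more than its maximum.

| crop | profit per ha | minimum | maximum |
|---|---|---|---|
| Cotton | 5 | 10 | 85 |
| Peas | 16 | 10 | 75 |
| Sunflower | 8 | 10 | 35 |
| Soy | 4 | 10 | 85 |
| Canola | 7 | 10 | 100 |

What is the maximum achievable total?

Meeting every minimum uses 10+10+10+10+10 = 50 ha, leaving 130.
Rank by profit per ha: Peas 16 > Sunflower 8 > Canola 7 > Cotton 5 > Soy 4.
Peas: +65 to 75 (cap) ; 65 left.
Sunflower takes 25 more to reach its cap of 35 ; 40 left.
Only 40 left; Canola takes them to reach 50.
Total = 5×10 + 16×75 + 8×35 + 4×10 + 7×50 = 1920.

1920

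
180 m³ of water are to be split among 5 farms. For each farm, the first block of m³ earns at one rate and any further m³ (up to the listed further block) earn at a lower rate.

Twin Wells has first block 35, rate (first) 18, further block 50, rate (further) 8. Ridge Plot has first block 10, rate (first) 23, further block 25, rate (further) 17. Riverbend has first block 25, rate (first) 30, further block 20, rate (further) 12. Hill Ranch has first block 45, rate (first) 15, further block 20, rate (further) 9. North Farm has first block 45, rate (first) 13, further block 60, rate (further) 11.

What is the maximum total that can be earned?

3230

Rank every tier by rate: Riverbend/T1 30 > Ridge Plot/T1 23 > Twin Wells/T1 18 > Ridge Plot/T2 17 > Hill Ranch/T1 15 > North Farm/T1 13 > Riverbend/T2 12 > North Farm/T2 11 > Hill Ranch/T2 9 > Twin Wells/T2 8.
Riverbend T1 at 30: fill all 25 → 155 left.
Ridge Plot T1 at 23: fill all 10 → 145 left.
Twin Wells T1 at 18: fill all 35 → 110 left.
Ridge Plot/T2 (17): +25 → 85 left.
Fill Hill Ranch T1 block (45 at 15) → 40 left.
40 remain; put them into North Farm T1 at 13.
Total = 30×25 + 23×10 + 18×35 + 17×25 + 15×45 + 13×40 = 3230.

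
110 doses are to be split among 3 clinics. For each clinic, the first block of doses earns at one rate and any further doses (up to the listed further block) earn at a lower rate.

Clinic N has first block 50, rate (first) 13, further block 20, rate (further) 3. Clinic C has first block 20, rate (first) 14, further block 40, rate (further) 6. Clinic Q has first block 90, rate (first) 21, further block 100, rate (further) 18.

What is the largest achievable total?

2250

Rank every tier by rate: Clinic Q/T1 21 > Clinic Q/T2 18 > Clinic C/T1 14 > Clinic N/T1 13 > Clinic C/T2 6 > Clinic N/T2 3.
Clinic Q/T1 (21): +90 — 20 left.
Clinic Q T2 at 18: only 20 left, fill 20.
Total = 21×90 + 18×20 = 2250.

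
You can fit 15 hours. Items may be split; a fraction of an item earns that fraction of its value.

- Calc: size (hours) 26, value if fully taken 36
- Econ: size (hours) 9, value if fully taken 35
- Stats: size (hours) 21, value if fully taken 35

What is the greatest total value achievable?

45

Best value per unit of size first: Econ 35/9≈3.89, Stats 35/21≈1.67, Calc 36/26≈1.38.
All 9 hours of Econ fit (value 35) ; 6 remain.
Fill the last 6 hours with part of Stats: 6/21 of it earns 10.
Total value = 45.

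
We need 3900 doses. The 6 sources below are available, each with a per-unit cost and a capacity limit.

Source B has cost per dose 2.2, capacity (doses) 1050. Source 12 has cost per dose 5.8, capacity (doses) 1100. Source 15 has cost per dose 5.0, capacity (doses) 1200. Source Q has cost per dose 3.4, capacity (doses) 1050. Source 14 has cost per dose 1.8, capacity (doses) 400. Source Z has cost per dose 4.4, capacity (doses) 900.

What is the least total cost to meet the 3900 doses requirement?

Cheapest first:
Take 400 from Source 14 at 1.8 → need 3500 more.
Source B at 2.2: take all 1050 doses → 2450 still needed.
Take 1050 from Source Q at 3.4 → need 1400 more.
Source Z (4.4): use full 900 → 500 doses to go.
Source 15 (5.0): take the remaining 500 → done.
Source 12: unused.
Cost = 400×1.8 + 1050×2.2 + 1050×3.4 + 900×4.4 + 500×5.0 = 13060.

13060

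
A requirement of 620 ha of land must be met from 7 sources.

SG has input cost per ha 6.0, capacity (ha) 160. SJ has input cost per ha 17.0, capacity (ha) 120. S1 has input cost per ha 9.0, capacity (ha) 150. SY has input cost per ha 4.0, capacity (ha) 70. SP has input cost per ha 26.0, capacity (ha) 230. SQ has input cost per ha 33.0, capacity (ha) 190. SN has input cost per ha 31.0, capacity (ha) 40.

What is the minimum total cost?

7750

Fill from the cheapest source first.
Take 70 from SY at 4.0 ; need 550 more.
SG at 6.0: take all 160 ha ; 390 still needed.
Take 150 from S1 at 9.0 ; need 240 more.
Take 120 from SJ at 17.0 ; need 120 more.
SP at 26.0: take 120 of its 230 ; requirement met.
SN, SQ: unused.
Cost = 70×4.0 + 160×6.0 + 150×9.0 + 120×17.0 + 120×26.0 = 7750.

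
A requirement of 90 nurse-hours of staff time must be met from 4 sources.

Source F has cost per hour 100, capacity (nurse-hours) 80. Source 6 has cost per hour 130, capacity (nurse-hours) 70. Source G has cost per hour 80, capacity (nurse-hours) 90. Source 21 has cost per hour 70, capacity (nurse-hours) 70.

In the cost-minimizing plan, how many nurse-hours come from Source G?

Use sources in increasing cost order.
Source 21 at 70: take all 70 nurse-hours — 20 still needed.
Source G (80): take the remaining 20 — done.
Source F, Source 6: unused.

20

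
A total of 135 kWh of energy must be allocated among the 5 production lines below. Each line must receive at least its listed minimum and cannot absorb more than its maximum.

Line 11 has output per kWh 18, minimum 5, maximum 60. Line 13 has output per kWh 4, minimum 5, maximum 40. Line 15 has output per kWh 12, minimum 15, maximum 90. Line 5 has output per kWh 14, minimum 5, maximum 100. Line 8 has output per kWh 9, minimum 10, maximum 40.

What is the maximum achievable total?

2000

Meeting every minimum uses 5+5+15+5+10 = 40 kWh, leaving 95.
Highest output per kWh first: Line 11 18 > Line 5 14 > Line 15 12 > Line 8 9 > Line 13 4.
Give Line 11 55 more to hit its cap of 60 ; 40 left.
Line 5: +40 (room for 95) → 45. Pool exhausted.
Total = 18×60 + 4×5 + 12×15 + 14×45 + 9×10 = 2000.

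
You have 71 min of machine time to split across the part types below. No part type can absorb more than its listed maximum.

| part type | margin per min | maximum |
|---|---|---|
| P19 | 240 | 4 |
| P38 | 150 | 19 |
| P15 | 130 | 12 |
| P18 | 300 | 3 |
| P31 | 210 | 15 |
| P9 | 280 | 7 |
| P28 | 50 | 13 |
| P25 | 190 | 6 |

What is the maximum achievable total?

12770

Order the part types by margin per min: P18 300 > P9 280 > P19 240 > P31 210 > P25 190 > P38 150 > P15 130 > P28 50.
P18 takes 3 to reach its cap of 3 — 68 left.
P9: +7 to 7 (cap) — 61 left.
Give P19 4 to hit its cap of 4 — 57 left.
P31 takes 15 to reach its cap of 15 — 42 left.
P25 takes 6 to reach its cap of 6 — 36 left.
P38: +19 to 19 (cap) — 17 left.
Give P15 12 to hit its cap of 12 — 5 left.
P28 has room for 13 but only 5 remain, so it gets 5.
Total = 240×4 + 150×19 + 130×12 + 300×3 + 210×15 + 280×7 + 50×5 + 190×6 = 12770.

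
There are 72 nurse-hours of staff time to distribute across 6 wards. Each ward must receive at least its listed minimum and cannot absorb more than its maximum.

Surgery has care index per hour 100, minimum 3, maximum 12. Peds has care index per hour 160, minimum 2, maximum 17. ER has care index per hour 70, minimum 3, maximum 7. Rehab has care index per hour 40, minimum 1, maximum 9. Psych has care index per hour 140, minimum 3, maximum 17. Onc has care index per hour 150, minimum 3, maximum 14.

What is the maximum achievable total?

Meeting every minimum uses 3+2+3+1+3+3 = 15 nurse-hours, leaving 57.
Highest care index per hour first: Peds 160 > Onc 150 > Psych 140 > Surgery 100 > ER 70 > Rehab 40.
Give Peds 15 more to hit its cap of 17 → 42 left.
Onc takes 11 more to reach its cap of 14 → 31 left.
Psych takes 14 more to reach its cap of 17 → 17 left.
Give Surgery 9 more to hit its cap of 12 → 8 left.
ER takes 4 more to reach its cap of 7 → 4 left.
Rehab: +4 (room for 8) → 5. Pool exhausted.
Total = 100×12 + 160×17 + 70×7 + 40×5 + 140×17 + 150×14 = 9090.

9090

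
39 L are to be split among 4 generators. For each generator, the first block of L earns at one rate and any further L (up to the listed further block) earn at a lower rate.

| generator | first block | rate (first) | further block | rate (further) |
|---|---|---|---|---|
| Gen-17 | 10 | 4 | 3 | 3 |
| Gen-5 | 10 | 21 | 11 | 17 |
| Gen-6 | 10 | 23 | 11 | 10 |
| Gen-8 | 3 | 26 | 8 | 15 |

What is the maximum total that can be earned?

780

Order all 8 blocks by rate: Gen-8/T1 26 > Gen-6/T1 23 > Gen-5/T1 21 > Gen-5/T2 17 > Gen-8/T2 15 > Gen-6/T2 10 > Gen-17/T1 4 > Gen-17/T2 3.
Fill Gen-8 T1 block (3 at 26) ; 36 left.
Fill Gen-6 T1 block (10 at 23) ; 26 left.
Gen-5/T1 (21): +10 ; 16 left.
Fill Gen-5 T2 block (11 at 17) ; 5 left.
Gen-8/T2: +5 of 8 at 15; pool empty.
Total = 26×3 + 23×10 + 21×10 + 17×11 + 15×5 = 780.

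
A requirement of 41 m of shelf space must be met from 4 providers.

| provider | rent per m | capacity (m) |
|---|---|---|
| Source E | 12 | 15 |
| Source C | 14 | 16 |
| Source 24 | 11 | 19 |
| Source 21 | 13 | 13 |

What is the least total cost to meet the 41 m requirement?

480

Cheapest first:
Source 24 (11): use full 19 ; 22 m to go.
Take 15 from Source E at 12 ; need 7 more.
Source 21 at 13: take 7 of its 13 ; requirement met.
Source C: unused.
Cost = 19×11 + 15×12 + 7×13 = 480.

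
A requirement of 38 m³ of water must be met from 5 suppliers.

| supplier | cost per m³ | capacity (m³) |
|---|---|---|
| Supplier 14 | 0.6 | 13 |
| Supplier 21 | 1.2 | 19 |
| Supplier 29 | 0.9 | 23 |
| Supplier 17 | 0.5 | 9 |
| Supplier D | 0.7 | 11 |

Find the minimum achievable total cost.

24.5

Use suppliers in increasing cost order.
Take 9 from Supplier 17 at 0.5 — need 29 more.
Supplier 14 (0.6): use full 13 — 16 m³ to go.
Supplier D (0.7): use full 11 — 5 m³ to go.
Take 5 from Supplier 29 at 0.9 to finish.
Supplier 21: unused.
Cost = 9×0.5 + 13×0.6 + 11×0.7 + 5×0.9 = 24.5.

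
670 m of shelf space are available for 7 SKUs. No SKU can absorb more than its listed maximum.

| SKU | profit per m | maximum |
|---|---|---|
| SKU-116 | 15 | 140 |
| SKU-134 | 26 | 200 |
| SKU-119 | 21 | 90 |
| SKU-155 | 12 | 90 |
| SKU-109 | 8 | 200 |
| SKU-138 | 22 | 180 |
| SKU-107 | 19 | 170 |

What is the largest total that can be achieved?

14730

Order the SKUs by profit per m: SKU-134 26 > SKU-138 22 > SKU-119 21 > SKU-107 19 > SKU-116 15 > SKU-155 12 > SKU-109 8.
SKU-134 takes 200 to reach its cap of 200 ; 470 left.
SKU-138 takes 180 to reach its cap of 180 ; 290 left.
Give SKU-119 90 to hit its cap of 90 ; 200 left.
SKU-107 takes 170 to reach its cap of 170 ; 30 left.
SKU-116: +30 (room for 140) → 30. Pool exhausted.
Total = 15×30 + 26×200 + 21×90 + 22×180 + 19×170 = 14730.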